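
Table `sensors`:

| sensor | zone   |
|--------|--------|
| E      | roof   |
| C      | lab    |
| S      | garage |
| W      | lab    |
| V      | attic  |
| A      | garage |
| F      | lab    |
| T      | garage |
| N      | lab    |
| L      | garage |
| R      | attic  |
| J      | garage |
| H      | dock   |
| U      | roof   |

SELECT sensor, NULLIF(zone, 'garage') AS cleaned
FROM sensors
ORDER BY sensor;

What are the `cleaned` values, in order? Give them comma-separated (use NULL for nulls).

sensor=A: zone=garage vs garage: equal → NULL
sensor=C: zone=lab vs garage: differ → lab
sensor=E: zone=roof vs garage: differ → roof
sensor=F: zone=lab vs garage: differ → lab
sensor=H: zone=dock vs garage: differ → dock
sensor=J: zone=garage vs garage: equal → NULL
sensor=L: zone=garage vs garage: equal → NULL
sensor=N: zone=lab vs garage: differ → lab
sensor=R: zone=attic vs garage: differ → attic
sensor=S: zone=garage vs garage: equal → NULL
sensor=T: zone=garage vs garage: equal → NULL
sensor=U: zone=roof vs garage: differ → roof
sensor=V: zone=attic vs garage: differ → attic
sensor=W: zone=lab vs garage: differ → lab

NULL, lab, roof, lab, dock, NULL, NULL, lab, attic, NULL, NULL, roof, attic, lab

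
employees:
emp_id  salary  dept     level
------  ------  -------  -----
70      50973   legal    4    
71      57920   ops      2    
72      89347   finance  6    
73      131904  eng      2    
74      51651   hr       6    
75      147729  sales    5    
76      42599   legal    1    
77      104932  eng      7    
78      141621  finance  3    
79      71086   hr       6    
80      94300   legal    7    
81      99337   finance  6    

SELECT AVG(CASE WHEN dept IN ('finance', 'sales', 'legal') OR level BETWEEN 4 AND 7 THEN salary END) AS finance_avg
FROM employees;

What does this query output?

89357.5

emp_id=70: ✓ → 50973
emp_id=71: ✗
emp_id=72: ✓ → 89347
emp_id=73: ✗
emp_id=74: ✓ → 51651
emp_id=75: ✓ → 147729
emp_id=76: ✓ → 42599
emp_id=77: ✓ → 104932
emp_id=78: ✓ → 141621
emp_id=79: ✓ → 71086
emp_id=80: ✓ → 94300
emp_id=81: ✓ → 99337
finance_avg = (50973 + 89347 + 51651 + 147729 + 42599 + 104932 + 141621 + 71086 + 94300 + 99337) / 10 = 89357.5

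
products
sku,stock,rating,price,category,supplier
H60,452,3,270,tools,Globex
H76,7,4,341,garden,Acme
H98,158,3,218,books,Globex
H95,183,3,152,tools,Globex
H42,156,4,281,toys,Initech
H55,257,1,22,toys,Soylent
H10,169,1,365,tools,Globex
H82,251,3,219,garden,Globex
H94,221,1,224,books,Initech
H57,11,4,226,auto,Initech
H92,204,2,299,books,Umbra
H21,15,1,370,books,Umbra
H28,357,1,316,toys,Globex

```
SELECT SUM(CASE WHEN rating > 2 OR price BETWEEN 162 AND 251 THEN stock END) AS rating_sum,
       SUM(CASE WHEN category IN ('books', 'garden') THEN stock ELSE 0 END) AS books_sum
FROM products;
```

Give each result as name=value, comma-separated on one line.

[rating_sum: rating > 2 OR price BETWEEN 162 AND 251]
sku=H60: ✓ → 452
sku=H76: ✓ → 7
sku=H98: ✓ → 158
sku=H95: ✓ → 183
sku=H42: ✓ → 156
sku=H55: ✗
sku=H10: ✗
sku=H82: ✓ → 251
sku=H94: ✓ → 221
sku=H57: ✓ → 11
sku=H92: ✗
sku=H21: ✗
sku=H28: ✗
rating_sum = 452 + 7 + 158 + 183 + 156 + 251 + 221 + 11 = 1439
—
[books_sum: category IN ('books', 'garden')]
sku=H60: ✗
sku=H76: ✓ → 7
sku=H98: ✓ → 158
sku=H95: ✗
sku=H42: ✗
sku=H55: ✗
sku=H10: ✗
sku=H82: ✓ → 251
sku=H94: ✓ → 221
sku=H57: ✗
sku=H92: ✓ → 204
sku=H21: ✓ → 15
sku=H28: ✗
books_sum = 7 + 158 + 251 + 221 + 204 + 15 = 856

rating_sum=1439, books_sum=856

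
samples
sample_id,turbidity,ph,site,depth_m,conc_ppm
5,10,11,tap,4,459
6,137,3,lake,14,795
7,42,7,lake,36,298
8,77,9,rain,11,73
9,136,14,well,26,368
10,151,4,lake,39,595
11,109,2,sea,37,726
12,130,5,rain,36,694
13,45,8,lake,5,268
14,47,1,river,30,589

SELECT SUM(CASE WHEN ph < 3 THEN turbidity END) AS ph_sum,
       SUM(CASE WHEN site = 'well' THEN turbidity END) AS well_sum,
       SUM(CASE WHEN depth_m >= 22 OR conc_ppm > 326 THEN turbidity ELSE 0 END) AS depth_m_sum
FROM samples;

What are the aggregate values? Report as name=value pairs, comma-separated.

ph_sum=156, well_sum=136, depth_m_sum=762

[ph_sum: ph < 3]
sample_id=5: ✗
sample_id=6: ✗
sample_id=7: ✗
sample_id=8: ✗
sample_id=9: ✗
sample_id=10: ✗
sample_id=11: ✓ → 109
sample_id=12: ✗
sample_id=13: ✗
sample_id=14: ✓ → 47
ph_sum = 109 + 47 = 156
—
[well_sum: site = 'well']
sample_id=5: ✗
sample_id=6: ✗
sample_id=7: ✗
sample_id=8: ✗
sample_id=9: ✓ → 136
sample_id=10: ✗
sample_id=11: ✗
sample_id=12: ✗
sample_id=13: ✗
sample_id=14: ✗
well_sum = 136
—
[depth_m_sum: depth_m >= 22 OR conc_ppm > 326]
sample_id=5: ✓ → 10
sample_id=6: ✓ → 137
sample_id=7: ✓ → 42
sample_id=8: ✗
sample_id=9: ✓ → 136
sample_id=10: ✓ → 151
sample_id=11: ✓ → 109
sample_id=12: ✓ → 130
sample_id=13: ✗
sample_id=14: ✓ → 47
depth_m_sum = 10 + 137 + 42 + 136 + 151 + 109 + 130 + 47 = 762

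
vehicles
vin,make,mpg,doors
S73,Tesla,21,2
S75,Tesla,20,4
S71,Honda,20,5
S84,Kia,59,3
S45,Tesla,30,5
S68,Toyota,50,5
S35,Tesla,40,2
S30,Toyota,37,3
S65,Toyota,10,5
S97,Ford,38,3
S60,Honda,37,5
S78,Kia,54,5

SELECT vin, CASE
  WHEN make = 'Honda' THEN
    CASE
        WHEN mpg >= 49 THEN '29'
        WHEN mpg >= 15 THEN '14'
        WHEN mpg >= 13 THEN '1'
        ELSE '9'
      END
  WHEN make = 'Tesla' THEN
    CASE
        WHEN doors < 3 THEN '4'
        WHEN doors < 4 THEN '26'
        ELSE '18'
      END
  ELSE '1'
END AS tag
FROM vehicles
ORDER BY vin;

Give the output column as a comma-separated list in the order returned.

vin=S30: make='Toyota' → outer ELSE → 1
vin=S35: make='Tesla' → inner[doors < 3] → 4
vin=S45: make='Tesla' → inner[ELSE] → 18
vin=S60: make='Honda' → inner[mpg >= 15] → 14
vin=S65: make='Toyota' → outer ELSE → 1
vin=S68: make='Toyota' → outer ELSE → 1
vin=S71: make='Honda' → inner[mpg >= 15] → 14
vin=S73: make='Tesla' → inner[doors < 3] → 4
vin=S75: make='Tesla' → inner[ELSE] → 18
vin=S78: make='Kia' → outer ELSE → 1
vin=S84: make='Kia' → outer ELSE → 1
vin=S97: make='Ford' → outer ELSE → 1

1, 4, 18, 14, 1, 1, 14, 4, 18, 1, 1, 1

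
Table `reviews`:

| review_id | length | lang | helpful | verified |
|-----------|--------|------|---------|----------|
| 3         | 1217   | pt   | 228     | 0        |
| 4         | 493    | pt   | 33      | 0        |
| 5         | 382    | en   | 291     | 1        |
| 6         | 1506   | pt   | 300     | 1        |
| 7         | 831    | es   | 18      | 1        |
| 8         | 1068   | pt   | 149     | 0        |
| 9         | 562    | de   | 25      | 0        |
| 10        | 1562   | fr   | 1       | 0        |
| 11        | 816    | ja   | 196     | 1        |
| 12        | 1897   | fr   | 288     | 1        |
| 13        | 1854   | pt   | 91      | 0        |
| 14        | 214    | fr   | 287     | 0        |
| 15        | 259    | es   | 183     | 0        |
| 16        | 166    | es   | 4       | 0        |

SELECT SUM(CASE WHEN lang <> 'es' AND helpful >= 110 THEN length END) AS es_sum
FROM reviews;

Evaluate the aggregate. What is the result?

7100

review_id=3: ✓ → 1217
review_id=4: ✗
review_id=5: ✓ → 382
review_id=6: ✓ → 1506
review_id=7: ✗
review_id=8: ✓ → 1068
review_id=9: ✗
review_id=10: ✗
review_id=11: ✓ → 816
review_id=12: ✓ → 1897
review_id=13: ✗
review_id=14: ✓ → 214
review_id=15: ✗
review_id=16: ✗
es_sum = 1217 + 382 + 1506 + 1068 + 816 + 1897 + 214 = 7100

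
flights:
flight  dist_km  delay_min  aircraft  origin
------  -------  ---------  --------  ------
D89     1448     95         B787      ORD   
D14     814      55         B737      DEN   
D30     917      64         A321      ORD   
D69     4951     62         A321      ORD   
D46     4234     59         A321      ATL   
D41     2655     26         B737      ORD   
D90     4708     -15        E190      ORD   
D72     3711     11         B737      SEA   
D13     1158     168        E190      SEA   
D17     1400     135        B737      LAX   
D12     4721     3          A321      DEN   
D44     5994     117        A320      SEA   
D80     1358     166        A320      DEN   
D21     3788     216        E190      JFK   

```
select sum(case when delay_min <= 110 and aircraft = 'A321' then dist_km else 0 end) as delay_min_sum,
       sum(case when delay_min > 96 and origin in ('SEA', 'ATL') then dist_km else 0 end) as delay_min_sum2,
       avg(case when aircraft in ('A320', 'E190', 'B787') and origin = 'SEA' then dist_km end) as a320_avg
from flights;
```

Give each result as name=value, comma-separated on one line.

delay_min_sum=14823, delay_min_sum2=7152, a320_avg=3576

[delay_min_sum: delay_min <= 110 and aircraft = 'A321']
flight=D89: ✗
flight=D14: ✗
flight=D30: ✓ → 917
flight=D69: ✓ → 4951
flight=D46: ✓ → 4234
flight=D41: ✗
flight=D90: ✗
flight=D72: ✗
flight=D13: ✗
flight=D17: ✗
flight=D12: ✓ → 4721
flight=D44: ✗
flight=D80: ✗
flight=D21: ✗
delay_min_sum = 917 + 4951 + 4234 + 4721 = 14823
—
[delay_min_sum2: delay_min > 96 and origin in ('SEA', 'ATL')]
flight=D89: ✗
flight=D14: ✗
flight=D30: ✗
flight=D69: ✗
flight=D46: ✗
flight=D41: ✗
flight=D90: ✗
flight=D72: ✗
flight=D13: ✓ → 1158
flight=D17: ✗
flight=D12: ✗
flight=D44: ✓ → 5994
flight=D80: ✗
flight=D21: ✗
delay_min_sum2 = 1158 + 5994 = 7152
—
[a320_avg: aircraft in ('A320', 'E190', 'B787') and origin = 'SEA']
flight=D89: ✗
flight=D14: ✗
flight=D30: ✗
flight=D69: ✗
flight=D46: ✗
flight=D41: ✗
flight=D90: ✗
flight=D72: ✗
flight=D13: ✓ → 1158
flight=D17: ✗
flight=D12: ✗
flight=D44: ✓ → 5994
flight=D80: ✗
flight=D21: ✗
a320_avg = (1158 + 5994) / 2 = 3576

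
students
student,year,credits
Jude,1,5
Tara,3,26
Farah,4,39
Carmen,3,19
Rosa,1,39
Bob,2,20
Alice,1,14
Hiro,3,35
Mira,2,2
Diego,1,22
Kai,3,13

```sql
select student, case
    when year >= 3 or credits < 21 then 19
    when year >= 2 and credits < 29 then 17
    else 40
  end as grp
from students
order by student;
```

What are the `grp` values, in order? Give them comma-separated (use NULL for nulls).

student=Alice: year >= 3 or credits < 21 → 19
student=Bob: year >= 3 or credits < 21 → 19
student=Carmen: year >= 3 or credits < 21 → 19
student=Diego: ELSE → 40
student=Farah: year >= 3 or credits < 21 → 19
student=Hiro: year >= 3 or credits < 21 → 19
student=Jude: year >= 3 or credits < 21 → 19
student=Kai: year >= 3 or credits < 21 → 19
student=Mira: year >= 3 or credits < 21 → 19
student=Rosa: ELSE → 40
student=Tara: year >= 3 or credits < 21 → 19

19, 19, 19, 40, 19, 19, 19, 19, 19, 40, 19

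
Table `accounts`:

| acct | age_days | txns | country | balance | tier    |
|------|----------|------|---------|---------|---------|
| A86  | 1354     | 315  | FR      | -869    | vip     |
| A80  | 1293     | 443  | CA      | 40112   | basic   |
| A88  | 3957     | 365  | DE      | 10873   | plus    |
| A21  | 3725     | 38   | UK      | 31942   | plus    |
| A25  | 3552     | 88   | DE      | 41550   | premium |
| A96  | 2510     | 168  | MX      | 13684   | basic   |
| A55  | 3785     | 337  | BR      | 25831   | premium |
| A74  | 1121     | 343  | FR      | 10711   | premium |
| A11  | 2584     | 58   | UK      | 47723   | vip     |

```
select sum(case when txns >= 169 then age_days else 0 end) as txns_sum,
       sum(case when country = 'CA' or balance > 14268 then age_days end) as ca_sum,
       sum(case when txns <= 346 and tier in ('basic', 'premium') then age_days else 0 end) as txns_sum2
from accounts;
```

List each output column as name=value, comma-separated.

txns_sum=11510, ca_sum=14939, txns_sum2=10968

[txns_sum: txns >= 169]
acct=A86: ✓ → 1354
acct=A80: ✓ → 1293
acct=A88: ✓ → 3957
acct=A21: ✗
acct=A25: ✗
acct=A96: ✗
acct=A55: ✓ → 3785
acct=A74: ✓ → 1121
acct=A11: ✗
txns_sum = 1354 + 1293 + 3957 + 3785 + 1121 = 11510
—
[ca_sum: country = 'CA' or balance > 14268]
acct=A86: ✗
acct=A80: ✓ → 1293
acct=A88: ✗
acct=A21: ✓ → 3725
acct=A25: ✓ → 3552
acct=A96: ✗
acct=A55: ✓ → 3785
acct=A74: ✗
acct=A11: ✓ → 2584
ca_sum = 1293 + 3725 + 3552 + 3785 + 2584 = 14939
—
[txns_sum2: txns <= 346 and tier in ('basic', 'premium')]
acct=A86: ✗
acct=A80: ✗
acct=A88: ✗
acct=A21: ✗
acct=A25: ✓ → 3552
acct=A96: ✓ → 2510
acct=A55: ✓ → 3785
acct=A74: ✓ → 1121
acct=A11: ✗
txns_sum2 = 3552 + 2510 + 3785 + 1121 = 10968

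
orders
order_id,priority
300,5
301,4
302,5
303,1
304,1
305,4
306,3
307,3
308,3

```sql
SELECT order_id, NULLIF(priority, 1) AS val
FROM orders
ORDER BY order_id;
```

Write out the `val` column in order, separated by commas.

order_id=300: priority=5 vs 1: differ → 5
order_id=301: priority=4 vs 1: differ → 4
order_id=302: priority=5 vs 1: differ → 5
order_id=303: priority=1 vs 1: equal → NULL
order_id=304: priority=1 vs 1: equal → NULL
order_id=305: priority=4 vs 1: differ → 4
order_id=306: priority=3 vs 1: differ → 3
order_id=307: priority=3 vs 1: differ → 3
order_id=308: priority=3 vs 1: differ → 3

5, 4, 5, NULL, NULL, 4, 3, 3, 3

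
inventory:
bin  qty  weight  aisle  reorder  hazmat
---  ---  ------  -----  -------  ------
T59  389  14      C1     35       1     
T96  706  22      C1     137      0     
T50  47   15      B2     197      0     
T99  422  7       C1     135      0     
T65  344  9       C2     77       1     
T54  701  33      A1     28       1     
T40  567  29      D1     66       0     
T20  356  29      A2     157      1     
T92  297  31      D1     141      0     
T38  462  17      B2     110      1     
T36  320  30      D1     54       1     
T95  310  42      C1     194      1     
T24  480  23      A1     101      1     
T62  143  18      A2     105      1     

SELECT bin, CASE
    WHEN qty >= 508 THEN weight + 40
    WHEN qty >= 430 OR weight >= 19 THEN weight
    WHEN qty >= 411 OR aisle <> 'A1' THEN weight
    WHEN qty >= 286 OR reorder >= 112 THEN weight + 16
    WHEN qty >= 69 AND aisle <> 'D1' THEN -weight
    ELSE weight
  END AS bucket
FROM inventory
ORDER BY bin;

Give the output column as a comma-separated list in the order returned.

bin=T20: qty >= 430 OR weight >= 19 → 29
bin=T24: qty >= 430 OR weight >= 19 → 23
bin=T36: qty >= 430 OR weight >= 19 → 30
bin=T38: qty >= 430 OR weight >= 19 → 17
bin=T40: qty >= 508 → 69
bin=T50: qty >= 411 OR aisle <> 'A1' → 15
bin=T54: qty >= 508 → 73
bin=T59: qty >= 411 OR aisle <> 'A1' → 14
bin=T62: qty >= 411 OR aisle <> 'A1' → 18
bin=T65: qty >= 411 OR aisle <> 'A1' → 9
bin=T92: qty >= 430 OR weight >= 19 → 31
bin=T95: qty >= 430 OR weight >= 19 → 42
bin=T96: qty >= 508 → 62
bin=T99: qty >= 411 OR aisle <> 'A1' → 7

29, 23, 30, 17, 69, 15, 73, 14, 18, 9, 31, 42, 62, 7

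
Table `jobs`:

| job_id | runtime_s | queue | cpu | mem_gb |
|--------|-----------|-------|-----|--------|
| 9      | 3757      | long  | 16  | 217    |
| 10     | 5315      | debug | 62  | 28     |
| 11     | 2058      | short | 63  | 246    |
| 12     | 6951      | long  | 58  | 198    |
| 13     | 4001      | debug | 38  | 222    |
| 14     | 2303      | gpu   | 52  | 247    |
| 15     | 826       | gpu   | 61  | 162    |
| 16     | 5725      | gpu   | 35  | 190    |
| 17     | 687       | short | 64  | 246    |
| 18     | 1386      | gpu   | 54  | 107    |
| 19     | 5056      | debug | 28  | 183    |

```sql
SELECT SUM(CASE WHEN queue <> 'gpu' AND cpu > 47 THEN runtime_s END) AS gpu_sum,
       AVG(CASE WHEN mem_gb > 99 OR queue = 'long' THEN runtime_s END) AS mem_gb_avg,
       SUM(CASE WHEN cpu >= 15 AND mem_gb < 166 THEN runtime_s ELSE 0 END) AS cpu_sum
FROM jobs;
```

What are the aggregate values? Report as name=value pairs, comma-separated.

[gpu_sum: queue <> 'gpu' AND cpu > 47]
job_id=9: ✗
job_id=10: ✓ → 5315
job_id=11: ✓ → 2058
job_id=12: ✓ → 6951
job_id=13: ✗
job_id=14: ✗
job_id=15: ✗
job_id=16: ✗
job_id=17: ✓ → 687
job_id=18: ✗
job_id=19: ✗
gpu_sum = 5315 + 2058 + 6951 + 687 = 15011
—
[mem_gb_avg: mem_gb > 99 OR queue = 'long']
job_id=9: ✓ → 3757
job_id=10: ✗
job_id=11: ✓ → 2058
job_id=12: ✓ → 6951
job_id=13: ✓ → 4001
job_id=14: ✓ → 2303
job_id=15: ✓ → 826
job_id=16: ✓ → 5725
job_id=17: ✓ → 687
job_id=18: ✓ → 1386
job_id=19: ✓ → 5056
mem_gb_avg = (3757 + 2058 + 6951 + 4001 + 2303 + 826 + 5725 + 687 + 1386 + 5056) / 10 = 3275
—
[cpu_sum: cpu >= 15 AND mem_gb < 166]
job_id=9: ✗
job_id=10: ✓ → 5315
job_id=11: ✗
job_id=12: ✗
job_id=13: ✗
job_id=14: ✗
job_id=15: ✓ → 826
job_id=16: ✗
job_id=17: ✗
job_id=18: ✓ → 1386
job_id=19: ✗
cpu_sum = 5315 + 826 + 1386 = 7527

gpu_sum=15011, mem_gb_avg=3275, cpu_sum=7527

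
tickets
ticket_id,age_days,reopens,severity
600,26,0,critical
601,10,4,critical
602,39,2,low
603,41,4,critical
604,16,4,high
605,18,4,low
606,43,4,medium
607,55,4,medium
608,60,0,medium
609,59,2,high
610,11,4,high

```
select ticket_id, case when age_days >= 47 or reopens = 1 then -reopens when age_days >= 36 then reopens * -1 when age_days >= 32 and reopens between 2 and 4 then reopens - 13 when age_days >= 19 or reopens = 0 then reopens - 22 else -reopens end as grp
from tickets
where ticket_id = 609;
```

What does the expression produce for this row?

ticket_id = 609: age_days=59, reopens=2, severity=high.
age_days >= 47 or reopens = 1 → true → -2

-2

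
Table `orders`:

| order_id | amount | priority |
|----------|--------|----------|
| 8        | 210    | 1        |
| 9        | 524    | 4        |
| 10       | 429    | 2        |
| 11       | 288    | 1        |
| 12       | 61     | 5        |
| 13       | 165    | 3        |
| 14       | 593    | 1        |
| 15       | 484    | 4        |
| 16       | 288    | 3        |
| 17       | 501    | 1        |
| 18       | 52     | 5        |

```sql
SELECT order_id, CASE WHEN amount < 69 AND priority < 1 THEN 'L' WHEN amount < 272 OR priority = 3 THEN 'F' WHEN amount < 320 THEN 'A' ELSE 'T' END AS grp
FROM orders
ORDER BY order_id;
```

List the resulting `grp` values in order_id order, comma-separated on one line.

order_id=8: amount < 272 OR priority = 3 → F
order_id=9: ELSE → T
order_id=10: ELSE → T
order_id=11: amount < 320 → A
order_id=12: amount < 272 OR priority = 3 → F
order_id=13: amount < 272 OR priority = 3 → F
order_id=14: ELSE → T
order_id=15: ELSE → T
order_id=16: amount < 272 OR priority = 3 → F
order_id=17: ELSE → T
order_id=18: amount < 272 OR priority = 3 → F

F, T, T, A, F, F, T, T, F, T, F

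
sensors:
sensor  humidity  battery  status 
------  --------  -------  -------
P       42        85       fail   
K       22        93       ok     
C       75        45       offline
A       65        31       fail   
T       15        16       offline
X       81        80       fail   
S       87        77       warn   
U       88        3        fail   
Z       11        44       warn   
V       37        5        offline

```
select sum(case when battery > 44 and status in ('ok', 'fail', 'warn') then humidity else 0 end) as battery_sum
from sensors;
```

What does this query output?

232

sensor=P: ✓ → 42
sensor=K: ✓ → 22
sensor=C: ✗
sensor=A: ✗
sensor=T: ✗
sensor=X: ✓ → 81
sensor=S: ✓ → 87
sensor=U: ✗
sensor=Z: ✗
sensor=V: ✗
battery_sum = 42 + 22 + 81 + 87 = 232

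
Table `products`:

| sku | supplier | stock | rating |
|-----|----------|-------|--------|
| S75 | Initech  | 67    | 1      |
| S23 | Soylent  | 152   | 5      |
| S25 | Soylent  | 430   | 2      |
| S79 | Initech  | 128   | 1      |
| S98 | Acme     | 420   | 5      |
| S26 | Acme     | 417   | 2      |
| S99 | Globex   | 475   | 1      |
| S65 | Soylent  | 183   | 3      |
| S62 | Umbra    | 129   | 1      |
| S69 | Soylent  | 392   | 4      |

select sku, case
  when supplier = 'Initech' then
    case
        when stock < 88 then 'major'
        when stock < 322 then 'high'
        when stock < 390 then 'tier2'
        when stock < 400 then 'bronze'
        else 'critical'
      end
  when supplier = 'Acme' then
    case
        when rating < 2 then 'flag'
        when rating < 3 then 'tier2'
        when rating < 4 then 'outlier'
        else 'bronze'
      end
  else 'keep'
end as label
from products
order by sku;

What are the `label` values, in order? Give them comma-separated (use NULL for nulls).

keep, keep, tier2, keep, keep, keep, major, high, bronze, keep

sku=S23: supplier='Soylent' → outer ELSE → keep
sku=S25: supplier='Soylent' → outer ELSE → keep
sku=S26: supplier='Acme' → inner[rating < 3] → tier2
sku=S62: supplier='Umbra' → outer ELSE → keep
sku=S65: supplier='Soylent' → outer ELSE → keep
sku=S69: supplier='Soylent' → outer ELSE → keep
sku=S75: supplier='Initech' → inner[stock < 88] → major
sku=S79: supplier='Initech' → inner[stock < 322] → high
sku=S98: supplier='Acme' → inner[ELSE] → bronze
sku=S99: supplier='Globex' → outer ELSE → keep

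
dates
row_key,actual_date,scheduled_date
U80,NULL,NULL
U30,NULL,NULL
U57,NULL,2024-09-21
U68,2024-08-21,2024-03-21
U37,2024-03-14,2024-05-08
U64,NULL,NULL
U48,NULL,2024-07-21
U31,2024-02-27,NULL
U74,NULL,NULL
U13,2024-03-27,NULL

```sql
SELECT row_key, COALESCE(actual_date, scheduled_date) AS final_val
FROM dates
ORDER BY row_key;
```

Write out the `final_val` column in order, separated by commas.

row_key=U13: actual_date=2024-03-27 → 2024-03-27
row_key=U30: actual_date=NULL, scheduled_date=NULL (all NULL) → NULL
row_key=U31: actual_date=2024-02-27 → 2024-02-27
row_key=U37: actual_date=2024-03-14 → 2024-03-14
row_key=U48: actual_date=NULL, scheduled_date=2024-07-21 → 2024-07-21
row_key=U57: actual_date=NULL, scheduled_date=2024-09-21 → 2024-09-21
row_key=U64: actual_date=NULL, scheduled_date=NULL (all NULL) → NULL
row_key=U68: actual_date=2024-08-21 → 2024-08-21
row_key=U74: actual_date=NULL, scheduled_date=NULL (all NULL) → NULL
row_key=U80: actual_date=NULL, scheduled_date=NULL (all NULL) → NULL

2024-03-27, NULL, 2024-02-27, 2024-03-14, 2024-07-21, 2024-09-21, NULL, 2024-08-21, NULL, NULL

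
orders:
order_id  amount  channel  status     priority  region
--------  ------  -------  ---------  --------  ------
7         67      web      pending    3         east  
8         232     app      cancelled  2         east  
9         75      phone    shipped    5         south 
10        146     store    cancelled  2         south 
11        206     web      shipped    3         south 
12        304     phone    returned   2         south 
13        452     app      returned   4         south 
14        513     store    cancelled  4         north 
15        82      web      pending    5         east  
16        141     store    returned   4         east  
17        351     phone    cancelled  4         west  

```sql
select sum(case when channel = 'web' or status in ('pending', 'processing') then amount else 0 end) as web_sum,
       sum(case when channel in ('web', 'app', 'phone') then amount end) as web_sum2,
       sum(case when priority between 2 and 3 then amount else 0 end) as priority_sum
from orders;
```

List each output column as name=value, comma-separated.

[web_sum: channel = 'web' or status in ('pending', 'processing')]
order_id=7: ✓ → 67
order_id=8: ✗
order_id=9: ✗
order_id=10: ✗
order_id=11: ✓ → 206
order_id=12: ✗
order_id=13: ✗
order_id=14: ✗
order_id=15: ✓ → 82
order_id=16: ✗
order_id=17: ✗
web_sum = 67 + 206 + 82 = 355
—
[web_sum2: channel in ('web', 'app', 'phone')]
order_id=7: ✓ → 67
order_id=8: ✓ → 232
order_id=9: ✓ → 75
order_id=10: ✗
order_id=11: ✓ → 206
order_id=12: ✓ → 304
order_id=13: ✓ → 452
order_id=14: ✗
order_id=15: ✓ → 82
order_id=16: ✗
order_id=17: ✓ → 351
web_sum2 = 67 + 232 + 75 + 206 + 304 + 452 + 82 + 351 = 1769
—
[priority_sum: priority between 2 and 3]
order_id=7: ✓ → 67
order_id=8: ✓ → 232
order_id=9: ✗
order_id=10: ✓ → 146
order_id=11: ✓ → 206
order_id=12: ✓ → 304
order_id=13: ✗
order_id=14: ✗
order_id=15: ✗
order_id=16: ✗
order_id=17: ✗
priority_sum = 67 + 232 + 146 + 206 + 304 = 955

web_sum=355, web_sum2=1769, priority_sum=955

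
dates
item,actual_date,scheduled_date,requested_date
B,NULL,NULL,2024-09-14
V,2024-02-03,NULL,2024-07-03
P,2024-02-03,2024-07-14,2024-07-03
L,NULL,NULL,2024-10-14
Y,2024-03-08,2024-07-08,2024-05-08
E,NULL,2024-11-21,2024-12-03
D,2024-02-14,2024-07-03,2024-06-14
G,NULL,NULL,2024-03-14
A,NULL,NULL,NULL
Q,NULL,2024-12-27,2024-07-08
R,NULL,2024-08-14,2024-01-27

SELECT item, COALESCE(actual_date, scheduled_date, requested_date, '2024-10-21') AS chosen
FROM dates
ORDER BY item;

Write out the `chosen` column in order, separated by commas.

item=A: actual_date=NULL, scheduled_date=NULL, requested_date=NULL, → literal 2024-10-21 → 2024-10-21
item=B: actual_date=NULL, scheduled_date=NULL, requested_date=2024-09-14 → 2024-09-14
item=D: actual_date=2024-02-14 → 2024-02-14
item=E: actual_date=NULL, scheduled_date=2024-11-21 → 2024-11-21
item=G: actual_date=NULL, scheduled_date=NULL, requested_date=2024-03-14 → 2024-03-14
item=L: actual_date=NULL, scheduled_date=NULL, requested_date=2024-10-14 → 2024-10-14
item=P: actual_date=2024-02-03 → 2024-02-03
item=Q: actual_date=NULL, scheduled_date=2024-12-27 → 2024-12-27
item=R: actual_date=NULL, scheduled_date=2024-08-14 → 2024-08-14
item=V: actual_date=2024-02-03 → 2024-02-03
item=Y: actual_date=2024-03-08 → 2024-03-08

2024-10-21, 2024-09-14, 2024-02-14, 2024-11-21, 2024-03-14, 2024-10-14, 2024-02-03, 2024-12-27, 2024-08-14, 2024-02-03, 2024-03-08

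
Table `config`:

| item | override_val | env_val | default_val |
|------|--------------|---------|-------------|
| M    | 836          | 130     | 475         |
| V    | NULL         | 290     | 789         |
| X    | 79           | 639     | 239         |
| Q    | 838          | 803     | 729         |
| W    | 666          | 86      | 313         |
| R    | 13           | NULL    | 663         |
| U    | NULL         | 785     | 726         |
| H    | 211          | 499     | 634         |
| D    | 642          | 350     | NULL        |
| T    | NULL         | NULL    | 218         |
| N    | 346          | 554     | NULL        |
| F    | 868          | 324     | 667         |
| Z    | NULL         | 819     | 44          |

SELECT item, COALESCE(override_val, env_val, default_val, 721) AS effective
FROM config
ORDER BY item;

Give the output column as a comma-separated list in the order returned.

item=D: override_val=642 → 642
item=F: override_val=868 → 868
item=H: override_val=211 → 211
item=M: override_val=836 → 836
item=N: override_val=346 → 346
item=Q: override_val=838 → 838
item=R: override_val=13 → 13
item=T: override_val=NULL, env_val=NULL, default_val=218 → 218
item=U: override_val=NULL, env_val=785 → 785
item=V: override_val=NULL, env_val=290 → 290
item=W: override_val=666 → 666
item=X: override_val=79 → 79
item=Z: override_val=NULL, env_val=819 → 819

642, 868, 211, 836, 346, 838, 13, 218, 785, 290, 666, 79, 819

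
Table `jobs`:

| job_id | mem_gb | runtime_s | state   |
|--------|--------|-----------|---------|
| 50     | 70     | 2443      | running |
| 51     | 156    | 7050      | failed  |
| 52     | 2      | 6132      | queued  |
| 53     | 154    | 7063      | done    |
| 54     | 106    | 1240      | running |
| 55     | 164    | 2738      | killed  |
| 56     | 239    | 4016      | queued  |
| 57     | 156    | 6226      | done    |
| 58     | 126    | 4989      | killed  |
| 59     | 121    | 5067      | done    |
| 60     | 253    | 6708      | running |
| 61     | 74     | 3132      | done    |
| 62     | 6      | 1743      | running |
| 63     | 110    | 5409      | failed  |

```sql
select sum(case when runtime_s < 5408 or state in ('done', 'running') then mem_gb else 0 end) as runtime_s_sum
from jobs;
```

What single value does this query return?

job_id=50: ✓ → 70
job_id=51: ✗
job_id=52: ✗
job_id=53: ✓ → 154
job_id=54: ✓ → 106
job_id=55: ✓ → 164
job_id=56: ✓ → 239
job_id=57: ✓ → 156
job_id=58: ✓ → 126
job_id=59: ✓ → 121
job_id=60: ✓ → 253
job_id=61: ✓ → 74
job_id=62: ✓ → 6
job_id=63: ✗
runtime_s_sum = 70 + 154 + 106 + 164 + 239 + 156 + 126 + 121 + 253 + 74 + 6 = 1469

1469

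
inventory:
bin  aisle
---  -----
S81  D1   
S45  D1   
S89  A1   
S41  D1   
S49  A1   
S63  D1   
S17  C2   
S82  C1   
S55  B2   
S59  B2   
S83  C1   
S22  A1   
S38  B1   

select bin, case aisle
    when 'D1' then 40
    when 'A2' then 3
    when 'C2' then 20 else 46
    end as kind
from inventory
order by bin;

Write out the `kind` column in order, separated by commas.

20, 46, 46, 40, 40, 46, 46, 46, 40, 40, 46, 46, 46

bin=S17: aisle='C2' → 20
bin=S22: ELSE → 46
bin=S38: ELSE → 46
bin=S41: aisle='D1' → 40
bin=S45: aisle='D1' → 40
bin=S49: ELSE → 46
bin=S55: ELSE → 46
bin=S59: ELSE → 46
bin=S63: aisle='D1' → 40
bin=S81: aisle='D1' → 40
bin=S82: ELSE → 46
bin=S83: ELSE → 46
bin=S89: ELSE → 46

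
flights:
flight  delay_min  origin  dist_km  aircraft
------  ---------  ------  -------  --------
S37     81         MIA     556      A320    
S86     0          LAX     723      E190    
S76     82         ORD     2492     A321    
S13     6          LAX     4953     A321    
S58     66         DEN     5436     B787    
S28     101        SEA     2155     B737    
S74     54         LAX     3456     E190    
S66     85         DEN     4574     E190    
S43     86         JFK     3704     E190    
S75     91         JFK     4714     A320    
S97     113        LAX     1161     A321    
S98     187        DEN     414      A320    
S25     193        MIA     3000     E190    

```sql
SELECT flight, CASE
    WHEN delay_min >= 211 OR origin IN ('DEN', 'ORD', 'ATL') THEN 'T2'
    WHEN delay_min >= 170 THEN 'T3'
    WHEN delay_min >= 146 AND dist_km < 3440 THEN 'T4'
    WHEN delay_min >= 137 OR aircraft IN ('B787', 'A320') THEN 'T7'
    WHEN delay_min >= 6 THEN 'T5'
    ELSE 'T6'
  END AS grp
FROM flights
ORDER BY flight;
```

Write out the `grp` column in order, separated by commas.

flight=S13: delay_min >= 6 → T5
flight=S25: delay_min >= 170 → T3
flight=S28: delay_min >= 6 → T5
flight=S37: delay_min >= 137 OR aircraft IN ('B787', 'A320') → T7
flight=S43: delay_min >= 6 → T5
flight=S58: delay_min >= 211 OR origin IN ('DEN', 'ORD', 'ATL') → T2
flight=S66: delay_min >= 211 OR origin IN ('DEN', 'ORD', 'ATL') → T2
flight=S74: delay_min >= 6 → T5
flight=S75: delay_min >= 137 OR aircraft IN ('B787', 'A320') → T7
flight=S76: delay_min >= 211 OR origin IN ('DEN', 'ORD', 'ATL') → T2
flight=S86: ELSE → T6
flight=S97: delay_min >= 6 → T5
flight=S98: delay_min >= 211 OR origin IN ('DEN', 'ORD', 'ATL') → T2

T5, T3, T5, T7, T5, T2, T2, T5, T7, T2, T6, T5, T2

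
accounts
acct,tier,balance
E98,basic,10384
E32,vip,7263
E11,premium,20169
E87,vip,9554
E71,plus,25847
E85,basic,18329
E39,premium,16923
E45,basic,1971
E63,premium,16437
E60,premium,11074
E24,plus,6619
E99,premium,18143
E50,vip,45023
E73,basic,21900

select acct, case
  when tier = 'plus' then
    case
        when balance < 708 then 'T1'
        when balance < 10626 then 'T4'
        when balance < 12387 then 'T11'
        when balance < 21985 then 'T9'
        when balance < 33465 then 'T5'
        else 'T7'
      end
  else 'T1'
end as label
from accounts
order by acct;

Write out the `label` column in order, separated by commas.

acct=E11: tier='premium' → outer ELSE → T1
acct=E24: tier='plus' → inner[balance < 10626] → T4
acct=E32: tier='vip' → outer ELSE → T1
acct=E39: tier='premium' → outer ELSE → T1
acct=E45: tier='basic' → outer ELSE → T1
acct=E50: tier='vip' → outer ELSE → T1
acct=E60: tier='premium' → outer ELSE → T1
acct=E63: tier='premium' → outer ELSE → T1
acct=E71: tier='plus' → inner[balance < 33465] → T5
acct=E73: tier='basic' → outer ELSE → T1
acct=E85: tier='basic' → outer ELSE → T1
acct=E87: tier='vip' → outer ELSE → T1
acct=E98: tier='basic' → outer ELSE → T1
acct=E99: tier='premium' → outer ELSE → T1

T1, T4, T1, T1, T1, T1, T1, T1, T5, T1, T1, T1, T1, T1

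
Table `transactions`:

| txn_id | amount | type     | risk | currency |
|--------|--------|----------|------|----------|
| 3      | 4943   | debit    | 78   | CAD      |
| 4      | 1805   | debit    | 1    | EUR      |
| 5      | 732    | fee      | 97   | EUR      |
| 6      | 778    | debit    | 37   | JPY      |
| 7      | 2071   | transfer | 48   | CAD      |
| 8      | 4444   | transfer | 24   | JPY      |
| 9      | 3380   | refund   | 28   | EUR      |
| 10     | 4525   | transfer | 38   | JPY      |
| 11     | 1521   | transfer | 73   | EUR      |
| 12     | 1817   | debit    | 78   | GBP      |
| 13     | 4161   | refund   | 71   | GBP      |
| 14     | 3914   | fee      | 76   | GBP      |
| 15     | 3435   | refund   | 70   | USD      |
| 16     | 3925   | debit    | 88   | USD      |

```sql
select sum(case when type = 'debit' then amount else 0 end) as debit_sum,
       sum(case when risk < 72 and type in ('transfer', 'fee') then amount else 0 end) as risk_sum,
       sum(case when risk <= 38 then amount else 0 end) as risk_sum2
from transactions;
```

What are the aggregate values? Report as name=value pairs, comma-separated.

debit_sum=13268, risk_sum=11040, risk_sum2=14932

[debit_sum: type = 'debit']
txn_id=3: ✓ → 4943
txn_id=4: ✓ → 1805
txn_id=5: ✗
txn_id=6: ✓ → 778
txn_id=7: ✗
txn_id=8: ✗
txn_id=9: ✗
txn_id=10: ✗
txn_id=11: ✗
txn_id=12: ✓ → 1817
txn_id=13: ✗
txn_id=14: ✗
txn_id=15: ✗
txn_id=16: ✓ → 3925
debit_sum = 4943 + 1805 + 778 + 1817 + 3925 = 13268
—
[risk_sum: risk < 72 and type in ('transfer', 'fee')]
txn_id=3: ✗
txn_id=4: ✗
txn_id=5: ✗
txn_id=6: ✗
txn_id=7: ✓ → 2071
txn_id=8: ✓ → 4444
txn_id=9: ✗
txn_id=10: ✓ → 4525
txn_id=11: ✗
txn_id=12: ✗
txn_id=13: ✗
txn_id=14: ✗
txn_id=15: ✗
txn_id=16: ✗
risk_sum = 2071 + 4444 + 4525 = 11040
—
[risk_sum2: risk <= 38]
txn_id=3: ✗
txn_id=4: ✓ → 1805
txn_id=5: ✗
txn_id=6: ✓ → 778
txn_id=7: ✗
txn_id=8: ✓ → 4444
txn_id=9: ✓ → 3380
txn_id=10: ✓ → 4525
txn_id=11: ✗
txn_id=12: ✗
txn_id=13: ✗
txn_id=14: ✗
txn_id=15: ✗
txn_id=16: ✗
risk_sum2 = 1805 + 778 + 4444 + 3380 + 4525 = 14932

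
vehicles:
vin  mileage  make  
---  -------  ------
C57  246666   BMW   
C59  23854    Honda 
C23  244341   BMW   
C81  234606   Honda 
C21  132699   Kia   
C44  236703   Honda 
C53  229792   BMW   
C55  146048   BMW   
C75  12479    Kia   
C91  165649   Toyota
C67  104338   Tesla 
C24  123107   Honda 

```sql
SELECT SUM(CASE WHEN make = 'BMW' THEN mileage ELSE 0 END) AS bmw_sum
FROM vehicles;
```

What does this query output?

866847

vin=C57: ✓ → 246666
vin=C59: ✗
vin=C23: ✓ → 244341
vin=C81: ✗
vin=C21: ✗
vin=C44: ✗
vin=C53: ✓ → 229792
vin=C55: ✓ → 146048
vin=C75: ✗
vin=C91: ✗
vin=C67: ✗
vin=C24: ✗
bmw_sum = 246666 + 244341 + 229792 + 146048 = 866847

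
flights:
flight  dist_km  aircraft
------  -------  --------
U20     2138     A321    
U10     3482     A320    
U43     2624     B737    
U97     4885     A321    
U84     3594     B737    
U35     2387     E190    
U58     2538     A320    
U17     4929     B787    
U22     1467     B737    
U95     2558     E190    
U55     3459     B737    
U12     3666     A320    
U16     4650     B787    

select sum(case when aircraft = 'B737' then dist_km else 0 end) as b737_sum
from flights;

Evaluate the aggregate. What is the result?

11144

flight=U20: ✗
flight=U10: ✗
flight=U43: ✓ → 2624
flight=U97: ✗
flight=U84: ✓ → 3594
flight=U35: ✗
flight=U58: ✗
flight=U17: ✗
flight=U22: ✓ → 1467
flight=U95: ✗
flight=U55: ✓ → 3459
flight=U12: ✗
flight=U16: ✗
b737_sum = 2624 + 3594 + 1467 + 3459 = 11144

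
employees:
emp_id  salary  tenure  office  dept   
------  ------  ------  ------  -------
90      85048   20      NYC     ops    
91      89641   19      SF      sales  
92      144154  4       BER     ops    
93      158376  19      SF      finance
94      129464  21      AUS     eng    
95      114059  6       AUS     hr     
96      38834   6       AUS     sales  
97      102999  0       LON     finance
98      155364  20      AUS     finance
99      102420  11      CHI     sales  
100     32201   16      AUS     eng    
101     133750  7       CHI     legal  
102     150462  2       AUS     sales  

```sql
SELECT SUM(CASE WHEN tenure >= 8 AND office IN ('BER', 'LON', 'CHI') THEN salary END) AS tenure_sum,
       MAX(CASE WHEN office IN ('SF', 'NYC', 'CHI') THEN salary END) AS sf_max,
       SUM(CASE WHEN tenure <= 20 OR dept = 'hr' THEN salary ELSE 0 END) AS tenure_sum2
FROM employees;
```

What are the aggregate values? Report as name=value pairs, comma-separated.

tenure_sum=102420, sf_max=158376, tenure_sum2=1307308

[tenure_sum: tenure >= 8 AND office IN ('BER', 'LON', 'CHI')]
emp_id=90: ✗
emp_id=91: ✗
emp_id=92: ✗
emp_id=93: ✗
emp_id=94: ✗
emp_id=95: ✗
emp_id=96: ✗
emp_id=97: ✗
emp_id=98: ✗
emp_id=99: ✓ → 102420
emp_id=100: ✗
emp_id=101: ✗
emp_id=102: ✗
tenure_sum = 102420
—
[sf_max: office IN ('SF', 'NYC', 'CHI')]
emp_id=90: ✓ → 85048
emp_id=91: ✓ → 89641
emp_id=92: ✗
emp_id=93: ✓ → 158376
emp_id=94: ✗
emp_id=95: ✗
emp_id=96: ✗
emp_id=97: ✗
emp_id=98: ✗
emp_id=99: ✓ → 102420
emp_id=100: ✗
emp_id=101: ✓ → 133750
emp_id=102: ✗
sf_max = MAX(85048, 89641, 158376, 102420, 133750) = 158376
—
[tenure_sum2: tenure <= 20 OR dept = 'hr']
emp_id=90: ✓ → 85048
emp_id=91: ✓ → 89641
emp_id=92: ✓ → 144154
emp_id=93: ✓ → 158376
emp_id=94: ✗
emp_id=95: ✓ → 114059
emp_id=96: ✓ → 38834
emp_id=97: ✓ → 102999
emp_id=98: ✓ → 155364
emp_id=99: ✓ → 102420
emp_id=100: ✓ → 32201
emp_id=101: ✓ → 133750
emp_id=102: ✓ → 150462
tenure_sum2 = 85048 + 89641 + 144154 + 158376 + 114059 + 38834 + 102999 + 155364 + 102420 + 32201 + 133750 + 150462 = 1307308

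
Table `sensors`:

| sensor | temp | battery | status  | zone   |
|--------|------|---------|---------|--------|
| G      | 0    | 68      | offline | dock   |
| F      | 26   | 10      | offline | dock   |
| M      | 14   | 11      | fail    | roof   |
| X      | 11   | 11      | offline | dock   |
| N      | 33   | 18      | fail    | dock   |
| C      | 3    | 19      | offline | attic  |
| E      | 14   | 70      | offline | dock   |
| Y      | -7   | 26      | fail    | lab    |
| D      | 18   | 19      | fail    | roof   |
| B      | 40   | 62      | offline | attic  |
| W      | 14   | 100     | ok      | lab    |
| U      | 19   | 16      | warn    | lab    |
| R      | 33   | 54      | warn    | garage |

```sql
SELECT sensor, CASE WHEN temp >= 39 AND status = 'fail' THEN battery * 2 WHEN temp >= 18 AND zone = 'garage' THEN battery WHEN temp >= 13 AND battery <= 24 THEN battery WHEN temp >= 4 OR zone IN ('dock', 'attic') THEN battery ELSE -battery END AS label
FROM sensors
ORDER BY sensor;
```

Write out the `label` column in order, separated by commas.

62, 19, 19, 70, 10, 68, 11, 18, 54, 16, 100, 11, -26

sensor=B: temp >= 4 OR zone IN ('dock', 'attic') → 62
sensor=C: temp >= 4 OR zone IN ('dock', 'attic') → 19
sensor=D: temp >= 13 AND battery <= 24 → 19
sensor=E: temp >= 4 OR zone IN ('dock', 'attic') → 70
sensor=F: temp >= 13 AND battery <= 24 → 10
sensor=G: temp >= 4 OR zone IN ('dock', 'attic') → 68
sensor=M: temp >= 13 AND battery <= 24 → 11
sensor=N: temp >= 13 AND battery <= 24 → 18
sensor=R: temp >= 18 AND zone = 'garage' → 54
sensor=U: temp >= 13 AND battery <= 24 → 16
sensor=W: temp >= 4 OR zone IN ('dock', 'attic') → 100
sensor=X: temp >= 4 OR zone IN ('dock', 'attic') → 11
sensor=Y: ELSE → -26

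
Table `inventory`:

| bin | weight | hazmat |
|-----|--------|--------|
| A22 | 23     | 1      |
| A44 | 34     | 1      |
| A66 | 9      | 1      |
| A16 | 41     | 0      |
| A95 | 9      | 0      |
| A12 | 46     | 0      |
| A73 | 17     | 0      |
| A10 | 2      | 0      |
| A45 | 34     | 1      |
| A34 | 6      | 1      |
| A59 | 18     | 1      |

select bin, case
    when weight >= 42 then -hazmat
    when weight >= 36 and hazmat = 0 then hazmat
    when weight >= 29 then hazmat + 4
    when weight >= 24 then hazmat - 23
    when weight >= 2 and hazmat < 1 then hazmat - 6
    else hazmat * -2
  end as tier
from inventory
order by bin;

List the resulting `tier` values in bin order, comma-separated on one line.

bin=A10: weight >= 2 and hazmat < 1 → -6
bin=A12: weight >= 42 → 0
bin=A16: weight >= 36 and hazmat = 0 → 0
bin=A22: ELSE → -2
bin=A34: ELSE → -2
bin=A44: weight >= 29 → 5
bin=A45: weight >= 29 → 5
bin=A59: ELSE → -2
bin=A66: ELSE → -2
bin=A73: weight >= 2 and hazmat < 1 → -6
bin=A95: weight >= 2 and hazmat < 1 → -6

-6, 0, 0, -2, -2, 5, 5, -2, -2, -6, -6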